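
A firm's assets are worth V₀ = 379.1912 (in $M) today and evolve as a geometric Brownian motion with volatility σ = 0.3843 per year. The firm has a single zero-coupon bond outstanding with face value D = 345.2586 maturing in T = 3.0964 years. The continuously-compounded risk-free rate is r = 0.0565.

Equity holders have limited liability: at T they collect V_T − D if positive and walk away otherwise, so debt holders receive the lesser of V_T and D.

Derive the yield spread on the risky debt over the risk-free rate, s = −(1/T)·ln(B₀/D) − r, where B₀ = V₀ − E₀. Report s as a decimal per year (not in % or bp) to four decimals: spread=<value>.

d₁ = [ln(V₀/D) + (r + σ²/2)T] / (σ√T)
   = [ln(379.1912/345.2586) + (0.0565 + 0.5·0.3843²)·3.0964] / (0.3843·√3.0964)
   = [0.093747 + 0.403595] / 0.676237 = 0.735455
d₂ = d₁ − σ√T = 0.735455 − 0.676237 = 0.059218
N(d₁) = 0.768969,  N(d₂) = 0.523611,  e^(−rT) = 0.839502
E₀ = V₀·N(d₁) − D·e^(−rT)·N(d₂)
   = 379.1912·0.768969 − 345.2586·0.839502·0.523611 = 139.820109
B₀ = V₀ − E₀ = 379.1912 − 139.820109 = 239.371091
spread = −(1/T)·ln(B₀/D) − r = −(1/3.0964)·ln(239.371091/345.2586) − 0.0565 = 0.06179178

spread=0.0618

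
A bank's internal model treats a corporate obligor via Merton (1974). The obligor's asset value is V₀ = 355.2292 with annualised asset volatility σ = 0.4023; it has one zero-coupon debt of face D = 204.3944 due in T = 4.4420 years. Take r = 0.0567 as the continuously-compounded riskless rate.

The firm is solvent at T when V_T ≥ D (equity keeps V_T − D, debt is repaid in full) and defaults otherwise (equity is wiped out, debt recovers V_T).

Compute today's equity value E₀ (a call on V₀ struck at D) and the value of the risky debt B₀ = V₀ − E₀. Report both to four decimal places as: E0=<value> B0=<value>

E0=213.8190 B0=141.4102

d₁ = [ln(V₀/D) + (r + σ²/2)T] / (σ√T)
   = [ln(355.2292/204.3944) + (0.0567 + 0.5·0.4023²)·4.4420] / (0.4023·√4.4420)
   = [0.552712 + 0.611320] / 0.847890 = 1.372857
d₂ = d₁ − σ√T = 1.372857 − 0.847890 = 0.524968
N(d₁) = 0.915102,  N(d₂) = 0.700197,  e^(−rT) = 0.777352
E₀ = V₀·N(d₁) − D·e^(−rT)·N(d₂)
   = 355.2292·0.915102 − 204.3944·0.777352·0.700197 = 213.818952
B₀ = V₀ − E₀ = 355.2292 − 213.818952 = 141.410248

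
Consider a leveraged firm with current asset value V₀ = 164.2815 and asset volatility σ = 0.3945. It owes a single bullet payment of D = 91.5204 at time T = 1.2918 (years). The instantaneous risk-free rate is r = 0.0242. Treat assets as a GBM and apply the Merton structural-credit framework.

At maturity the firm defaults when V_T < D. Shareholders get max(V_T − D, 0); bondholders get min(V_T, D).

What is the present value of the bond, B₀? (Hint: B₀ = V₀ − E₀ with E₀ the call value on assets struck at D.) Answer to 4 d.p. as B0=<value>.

d₁ = [ln(V₀/D) + (r + σ²/2)T] / (σ√T)
   = [ln(164.2815/91.5204) + (0.0242 + 0.5·0.3945²)·1.2918] / (0.3945·√1.2918)
   = [0.585020 + 0.131783] / 0.448378 = 1.598656
d₂ = d₁ − σ√T = 1.598656 − 0.448378 = 1.150277
N(d₁) = 0.945051,  N(d₂) = 0.874985,  e^(−rT) = 0.969222
E₀ = V₀·N(d₁) − D·e^(−rT)·N(d₂)
   = 164.2815·0.945051 − 91.5204·0.969222·0.874985 = 77.640144
B₀ = V₀ − E₀ = 164.2815 − 77.640144 = 86.641356

B0=86.6414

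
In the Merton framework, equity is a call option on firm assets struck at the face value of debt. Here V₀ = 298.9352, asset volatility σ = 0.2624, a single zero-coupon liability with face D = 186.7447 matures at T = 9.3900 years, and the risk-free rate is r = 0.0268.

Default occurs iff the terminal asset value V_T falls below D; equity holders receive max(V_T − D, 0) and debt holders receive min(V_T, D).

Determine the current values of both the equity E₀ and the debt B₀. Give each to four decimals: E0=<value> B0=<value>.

d₁ = [ln(V₀/D) + (r + σ²/2)T] / (σ√T)
   = [ln(298.9352/186.7447) + (0.0268 + 0.5·0.2624²)·9.3900] / (0.2624·√9.3900)
   = [0.470484 + 0.574920] / 0.804075 = 1.300133
d₂ = d₁ − σ√T = 1.300133 − 0.804075 = 0.496058
N(d₁) = 0.903222,  N(d₂) = 0.690073,  e^(−rT) = 0.777515
E₀ = V₀·N(d₁) − D·e^(−rT)·N(d₂)
   = 298.9352·0.903222 − 186.7447·0.777515·0.690073 = 169.808481
B₀ = V₀ − E₀ = 298.9352 − 169.808481 = 129.126719

E0=169.8085 B0=129.1267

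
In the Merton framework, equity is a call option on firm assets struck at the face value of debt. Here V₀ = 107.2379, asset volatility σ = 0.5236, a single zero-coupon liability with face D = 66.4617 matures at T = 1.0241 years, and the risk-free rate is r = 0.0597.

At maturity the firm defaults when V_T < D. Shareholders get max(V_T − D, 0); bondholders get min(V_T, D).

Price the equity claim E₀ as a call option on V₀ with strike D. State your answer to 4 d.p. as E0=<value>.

d₁ = [ln(V₀/D) + (r + σ²/2)T] / (σ√T)
   = [ln(107.2379/66.4617) + (0.0597 + 0.5·0.5236²)·1.0241] / (0.5236·√1.0241)
   = [0.478424 + 0.201521] / 0.529872 = 1.283225
d₂ = d₁ − σ√T = 1.283225 − 0.529872 = 0.753353
N(d₁) = 0.900293,  N(d₂) = 0.774381,  e^(−rT) = 0.940693
E₀ = V₀·N(d₁) − D·e^(−rT)·N(d₂)
   = 107.2379·0.900293 − 66.4617·0.940693·0.774381 = 48.131234

E0=48.1312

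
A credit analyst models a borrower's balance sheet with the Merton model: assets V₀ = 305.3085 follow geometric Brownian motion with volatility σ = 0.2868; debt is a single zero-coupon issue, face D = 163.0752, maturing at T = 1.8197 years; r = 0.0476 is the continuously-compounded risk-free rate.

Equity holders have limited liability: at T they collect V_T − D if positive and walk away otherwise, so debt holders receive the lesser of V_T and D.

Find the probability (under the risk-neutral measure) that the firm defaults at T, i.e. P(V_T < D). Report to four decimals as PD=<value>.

PD=0.0493

d₁ = [ln(V₀/D) + (r + σ²/2)T] / (σ√T)
   = [ln(305.3085/163.0752) + (0.0476 + 0.5·0.2868²)·1.8197] / (0.2868·√1.8197)
   = [0.627111 + 0.161457] / 0.386882 = 2.038263
d₂ = d₁ − σ√T = 2.038263 − 0.386882 = 1.651380
risk-neutral PD = N(−d₂) = N(-1.651380) = 0.049330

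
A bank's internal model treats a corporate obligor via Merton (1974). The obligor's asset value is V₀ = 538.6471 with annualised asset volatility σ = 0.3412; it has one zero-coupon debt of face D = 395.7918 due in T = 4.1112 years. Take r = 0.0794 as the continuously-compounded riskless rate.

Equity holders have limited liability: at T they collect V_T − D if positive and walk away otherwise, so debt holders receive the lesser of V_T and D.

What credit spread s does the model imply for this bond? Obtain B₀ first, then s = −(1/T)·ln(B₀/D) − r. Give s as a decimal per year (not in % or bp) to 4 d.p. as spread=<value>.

d₁ = [ln(V₀/D) + (r + σ²/2)T] / (σ√T)
   = [ln(538.6471/395.7918) + (0.0794 + 0.5·0.3412²)·4.1112] / (0.3412·√4.1112)
   = [0.308172 + 0.565737] / 0.691820 = 1.263203
d₂ = d₁ − σ√T = 1.263203 − 0.691820 = 0.571382
N(d₁) = 0.896742,  N(d₂) = 0.716130,  e^(−rT) = 0.721495
E₀ = V₀·N(d₁) − D·e^(−rT)·N(d₂)
   = 538.6471·0.896742 − 395.7918·0.721495·0.716130 = 278.527966
B₀ = V₀ − E₀ = 538.6471 − 278.527966 = 260.119134
spread = −(1/T)·ln(B₀/D) − r = −(1/4.1112)·ln(260.119134/395.7918) − 0.0794 = 0.02269880

spread=0.0227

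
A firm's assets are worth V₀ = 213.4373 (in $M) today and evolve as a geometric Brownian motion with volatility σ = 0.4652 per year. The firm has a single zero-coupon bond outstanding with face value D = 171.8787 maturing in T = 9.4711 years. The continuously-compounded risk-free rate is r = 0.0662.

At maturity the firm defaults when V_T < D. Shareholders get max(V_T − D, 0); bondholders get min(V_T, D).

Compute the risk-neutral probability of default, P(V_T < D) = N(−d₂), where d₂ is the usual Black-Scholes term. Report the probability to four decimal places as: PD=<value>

d₁ = [ln(V₀/D) + (r + σ²/2)T] / (σ√T)
   = [ln(213.4373/171.8787) + (0.0662 + 0.5·0.4652²)·9.4711] / (0.4652·√9.4711)
   = [0.216554 + 1.651812] / 1.431660 = 1.305035
d₂ = d₁ − σ√T = 1.305035 − 1.431660 = -0.126625
risk-neutral PD = N(−d₂) = N(0.126625) = 0.550382

PD=0.5504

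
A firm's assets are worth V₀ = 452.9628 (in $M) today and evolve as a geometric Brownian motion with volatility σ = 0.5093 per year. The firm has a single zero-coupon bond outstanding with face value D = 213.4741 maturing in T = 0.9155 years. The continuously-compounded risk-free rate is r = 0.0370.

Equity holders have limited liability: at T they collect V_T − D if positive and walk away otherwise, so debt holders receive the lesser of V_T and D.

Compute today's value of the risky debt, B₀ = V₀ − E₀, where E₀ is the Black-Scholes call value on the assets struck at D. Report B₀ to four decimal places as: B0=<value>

B0=203.0812

d₁ = [ln(V₀/D) + (r + σ²/2)T] / (σ√T)
   = [ln(452.9628/213.4741) + (0.0370 + 0.5·0.5093²)·0.9155] / (0.5093·√0.9155)
   = [0.752294 + 0.152608] / 0.487307 = 1.856944
d₂ = d₁ − σ√T = 1.856944 − 0.487307 = 1.369637
N(d₁) = 0.968340,  N(d₂) = 0.914600,  e^(−rT) = 0.966694
E₀ = V₀·N(d₁) − D·e^(−rT)·N(d₂)
   = 452.9628·0.968340 − 213.4741·0.966694·0.914600 = 249.881637
B₀ = V₀ − E₀ = 452.9628 − 249.881637 = 203.081163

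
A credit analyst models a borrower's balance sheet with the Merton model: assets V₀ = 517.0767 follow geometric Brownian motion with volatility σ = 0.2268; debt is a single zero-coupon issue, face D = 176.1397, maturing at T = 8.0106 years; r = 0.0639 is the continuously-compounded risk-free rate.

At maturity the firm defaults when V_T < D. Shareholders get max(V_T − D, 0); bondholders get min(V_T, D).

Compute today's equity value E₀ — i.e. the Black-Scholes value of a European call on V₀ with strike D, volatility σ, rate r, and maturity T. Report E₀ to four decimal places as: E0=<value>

d₁ = [ln(V₀/D) + (r + σ²/2)T] / (σ√T)
   = [ln(517.0767/176.1397) + (0.0639 + 0.5·0.2268²)·8.0106] / (0.2268·√8.0106)
   = [1.076914 + 0.717903] / 0.641912 = 2.796047
d₂ = d₁ − σ√T = 2.796047 − 0.641912 = 2.154135
N(d₁) = 0.997413,  N(d₂) = 0.984385,  e^(−rT) = 0.599369
E₀ = V₀·N(d₁) − D·e^(−rT)·N(d₂)
   = 517.0767·0.997413 − 176.1397·0.599369·0.984385 = 411.815000

E0=411.8150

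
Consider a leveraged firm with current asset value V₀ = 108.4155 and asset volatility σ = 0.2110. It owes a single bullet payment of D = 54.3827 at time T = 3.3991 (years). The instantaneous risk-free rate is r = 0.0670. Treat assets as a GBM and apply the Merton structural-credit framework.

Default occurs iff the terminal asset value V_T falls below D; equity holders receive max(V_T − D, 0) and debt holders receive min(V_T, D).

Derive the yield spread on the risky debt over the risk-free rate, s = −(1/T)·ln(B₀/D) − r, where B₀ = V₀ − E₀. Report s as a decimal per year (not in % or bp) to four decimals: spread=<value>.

spread=0.0005

d₁ = [ln(V₀/D) + (r + σ²/2)T] / (σ√T)
   = [ln(108.4155/54.3827) + (0.0670 + 0.5·0.2110²)·3.3991] / (0.2110·√3.3991)
   = [0.689925 + 0.303405] / 0.389013 = 2.553461
d₂ = d₁ − σ√T = 2.553461 − 0.389013 = 2.164448
N(d₁) = 0.994667,  N(d₂) = 0.984785,  e^(−rT) = 0.796332
E₀ = V₀·N(d₁) − D·e^(−rT)·N(d₂)
   = 108.4155·0.994667 − 54.3827·0.796332·0.984785 = 65.189583
B₀ = V₀ − E₀ = 108.4155 − 65.189583 = 43.225917
spread = −(1/T)·ln(B₀/D) − r = −(1/3.3991)·ln(43.225917/54.3827) − 0.0670 = 0.00054901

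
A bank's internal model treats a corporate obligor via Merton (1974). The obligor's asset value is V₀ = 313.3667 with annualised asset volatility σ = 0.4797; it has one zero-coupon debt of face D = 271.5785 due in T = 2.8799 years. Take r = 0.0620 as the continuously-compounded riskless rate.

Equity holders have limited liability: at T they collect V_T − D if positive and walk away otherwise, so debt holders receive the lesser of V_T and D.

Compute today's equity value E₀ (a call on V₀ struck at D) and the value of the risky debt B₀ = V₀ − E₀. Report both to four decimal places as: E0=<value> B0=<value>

E0=134.6681 B0=178.6986

d₁ = [ln(V₀/D) + (r + σ²/2)T] / (σ√T)
   = [ln(313.3667/271.5785) + (0.0620 + 0.5·0.4797²)·2.8799] / (0.4797·√2.8799)
   = [0.143123 + 0.509904] / 0.814064 = 0.802181
d₂ = d₁ − σ√T = 0.802181 − 0.814064 = -0.011883
N(d₁) = 0.788776,  N(d₂) = 0.495260,  e^(−rT) = 0.836479
E₀ = V₀·N(d₁) − D·e^(−rT)·N(d₂)
   = 313.3667·0.788776 − 271.5785·0.836479·0.495260 = 134.668108
B₀ = V₀ − E₀ = 313.3667 − 134.668108 = 178.698592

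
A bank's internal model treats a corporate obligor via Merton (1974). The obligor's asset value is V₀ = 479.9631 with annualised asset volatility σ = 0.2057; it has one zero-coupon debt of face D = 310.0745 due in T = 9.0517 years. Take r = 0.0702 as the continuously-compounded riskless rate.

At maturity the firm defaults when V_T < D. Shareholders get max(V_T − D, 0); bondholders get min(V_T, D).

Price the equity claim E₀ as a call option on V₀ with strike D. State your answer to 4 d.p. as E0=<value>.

E0=318.5431

d₁ = [ln(V₀/D) + (r + σ²/2)T] / (σ√T)
   = [ln(479.9631/310.0745) + (0.0702 + 0.5·0.2057²)·9.0517] / (0.2057·√9.0517)
   = [0.436897 + 0.826929] / 0.618870 = 2.042151
d₂ = d₁ − σ√T = 2.042151 − 0.618870 = 1.423281
N(d₁) = 0.979432,  N(d₂) = 0.922673,  e^(−rT) = 0.529708
E₀ = V₀·N(d₁) − D·e^(−rT)·N(d₂)
   = 479.9631·0.979432 − 310.0745·0.529708·0.922673 = 318.543073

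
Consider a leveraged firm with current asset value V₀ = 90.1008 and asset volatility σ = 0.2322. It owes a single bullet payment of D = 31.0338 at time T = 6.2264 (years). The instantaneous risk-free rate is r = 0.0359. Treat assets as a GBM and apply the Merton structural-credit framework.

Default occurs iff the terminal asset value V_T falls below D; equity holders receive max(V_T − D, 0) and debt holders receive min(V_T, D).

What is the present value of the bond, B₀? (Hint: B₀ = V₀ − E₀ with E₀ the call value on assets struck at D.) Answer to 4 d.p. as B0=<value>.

B0=24.6971

d₁ = [ln(V₀/D) + (r + σ²/2)T] / (σ√T)
   = [ln(90.1008/31.0338) + (0.0359 + 0.5·0.2322²)·6.2264] / (0.2322·√6.2264)
   = [1.065852 + 0.391382] / 0.579403 = 2.515061
d₂ = d₁ − σ√T = 2.515061 − 0.579403 = 1.935658
N(d₁) = 0.994049,  N(d₂) = 0.973545,  e^(−rT) = 0.799693
E₀ = V₀·N(d₁) − D·e^(−rT)·N(d₂)
   = 90.1008·0.994049 − 31.0338·0.799693·0.973545 = 65.403686
B₀ = V₀ − E₀ = 90.1008 − 65.403686 = 24.697114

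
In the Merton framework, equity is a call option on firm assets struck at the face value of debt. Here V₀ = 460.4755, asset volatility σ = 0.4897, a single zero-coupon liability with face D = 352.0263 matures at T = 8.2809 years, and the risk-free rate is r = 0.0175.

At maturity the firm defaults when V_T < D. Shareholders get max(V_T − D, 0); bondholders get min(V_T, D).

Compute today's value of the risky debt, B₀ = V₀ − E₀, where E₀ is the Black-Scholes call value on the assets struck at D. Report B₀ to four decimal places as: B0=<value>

d₁ = [ln(V₀/D) + (r + σ²/2)T] / (σ√T)
   = [ln(460.4755/352.0263) + (0.0175 + 0.5·0.4897²)·8.2809] / (0.4897·√8.2809)
   = [0.268554 + 1.137821] / 1.409188 = 0.998004
d₂ = d₁ − σ√T = 0.998004 − 1.409188 = -0.411184
N(d₁) = 0.840861,  N(d₂) = 0.340469,  e^(−rT) = 0.865095
E₀ = V₀·N(d₁) − D·e^(−rT)·N(d₂)
   = 460.4755·0.840861 − 352.0263·0.865095·0.340469 = 283.510905
B₀ = V₀ − E₀ = 460.4755 − 283.510905 = 176.964595

B0=176.9646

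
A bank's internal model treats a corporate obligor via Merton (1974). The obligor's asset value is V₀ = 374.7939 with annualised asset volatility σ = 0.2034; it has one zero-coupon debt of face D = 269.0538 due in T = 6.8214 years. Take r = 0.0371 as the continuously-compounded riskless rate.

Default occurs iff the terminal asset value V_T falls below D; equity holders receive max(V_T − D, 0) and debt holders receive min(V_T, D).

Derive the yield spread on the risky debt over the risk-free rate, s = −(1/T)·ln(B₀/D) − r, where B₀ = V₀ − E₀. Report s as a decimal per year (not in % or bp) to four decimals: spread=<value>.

spread=0.0072

d₁ = [ln(V₀/D) + (r + σ²/2)T] / (σ√T)
   = [ln(374.7939/269.0538) + (0.0371 + 0.5·0.2034²)·6.8214] / (0.2034·√6.8214)
   = [0.331465 + 0.394180] / 0.531236 = 1.365955
d₂ = d₁ − σ√T = 1.365955 − 0.531236 = 0.834719
N(d₁) = 0.914023,  N(d₂) = 0.798062,  e^(−rT) = 0.776410
E₀ = V₀·N(d₁) − D·e^(−rT)·N(d₂)
   = 374.7939·0.914023 − 269.0538·0.776410·0.798062 = 175.858315
B₀ = V₀ − E₀ = 374.7939 − 175.858315 = 198.935585
spread = −(1/T)·ln(B₀/D) − r = −(1/6.8214)·ln(198.935585/269.0538) − 0.0371 = 0.00716222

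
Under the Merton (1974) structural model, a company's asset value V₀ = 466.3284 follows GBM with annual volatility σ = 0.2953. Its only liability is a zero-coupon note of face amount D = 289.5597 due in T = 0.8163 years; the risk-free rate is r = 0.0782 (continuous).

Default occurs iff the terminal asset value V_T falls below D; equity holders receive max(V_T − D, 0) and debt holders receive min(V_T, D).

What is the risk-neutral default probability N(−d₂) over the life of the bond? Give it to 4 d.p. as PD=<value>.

PD=0.0292

d₁ = [ln(V₀/D) + (r + σ²/2)T] / (σ√T)
   = [ln(466.3284/289.5597) + (0.0782 + 0.5·0.2953²)·0.8163] / (0.2953·√0.8163)
   = [0.476529 + 0.099426] / 0.266802 = 2.158739
d₂ = d₁ − σ√T = 2.158739 − 0.266802 = 1.891937
risk-neutral PD = N(−d₂) = N(-1.891937) = 0.029250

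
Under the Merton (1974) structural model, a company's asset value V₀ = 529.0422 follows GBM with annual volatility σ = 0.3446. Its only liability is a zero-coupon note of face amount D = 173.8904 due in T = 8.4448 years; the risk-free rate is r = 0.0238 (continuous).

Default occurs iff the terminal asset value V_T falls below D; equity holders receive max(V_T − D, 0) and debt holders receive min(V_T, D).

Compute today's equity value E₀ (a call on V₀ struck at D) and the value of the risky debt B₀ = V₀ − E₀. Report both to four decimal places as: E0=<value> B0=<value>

d₁ = [ln(V₀/D) + (r + σ²/2)T] / (σ√T)
   = [ln(529.0422/173.8904) + (0.0238 + 0.5·0.3446²)·8.4448] / (0.3446·√8.4448)
   = [1.112643 + 0.702393] / 1.001405 = 1.812488
d₂ = d₁ − σ√T = 1.812488 − 1.001405 = 0.811083
N(d₁) = 0.965045,  N(d₂) = 0.791341,  e^(−rT) = 0.817924
E₀ = V₀·N(d₁) − D·e^(−rT)·N(d₂)
   = 529.0422·0.965045 − 173.8904·0.817924·0.791341 = 397.997631
B₀ = V₀ − E₀ = 529.0422 − 397.997631 = 131.044569

E0=397.9976 B0=131.0446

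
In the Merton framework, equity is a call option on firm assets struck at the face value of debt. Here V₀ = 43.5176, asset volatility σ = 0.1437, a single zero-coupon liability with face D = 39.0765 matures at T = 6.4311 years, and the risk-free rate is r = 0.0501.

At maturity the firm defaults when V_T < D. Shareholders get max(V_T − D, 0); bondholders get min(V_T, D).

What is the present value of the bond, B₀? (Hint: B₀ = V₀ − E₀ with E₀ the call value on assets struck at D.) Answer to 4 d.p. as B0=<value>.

d₁ = [ln(V₀/D) + (r + σ²/2)T] / (σ√T)
   = [ln(43.5176/39.0765) + (0.0501 + 0.5·0.1437²)·6.4311] / (0.1437·√6.4311)
   = [0.107644 + 0.388598] / 0.364418 = 1.361741
d₂ = d₁ − σ√T = 1.361741 − 0.364418 = 0.997323
N(d₁) = 0.913360,  N(d₂) = 0.840696,  e^(−rT) = 0.724555
E₀ = V₀·N(d₁) − D·e^(−rT)·N(d₂)
   = 43.5176·0.913360 − 39.0765·0.724555·0.840696 = 15.944562
B₀ = V₀ − E₀ = 43.5176 − 15.944562 = 27.573038

B0=27.5730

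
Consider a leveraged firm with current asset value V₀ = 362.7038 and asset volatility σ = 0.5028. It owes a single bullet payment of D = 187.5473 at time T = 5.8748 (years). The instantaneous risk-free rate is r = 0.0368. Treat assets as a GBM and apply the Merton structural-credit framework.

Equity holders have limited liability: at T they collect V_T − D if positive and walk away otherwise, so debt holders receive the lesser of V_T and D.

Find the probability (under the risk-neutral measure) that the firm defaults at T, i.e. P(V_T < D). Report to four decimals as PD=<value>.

d₁ = [ln(V₀/D) + (r + σ²/2)T] / (σ√T)
   = [ln(362.7038/187.5473) + (0.0368 + 0.5·0.5028²)·5.8748] / (0.5028·√5.8748)
   = [0.659555 + 0.958790] / 1.218686 = 1.327943
d₂ = d₁ − σ√T = 1.327943 − 1.218686 = 0.109257
risk-neutral PD = N(−d₂) = N(-0.109257) = 0.456499

PD=0.4565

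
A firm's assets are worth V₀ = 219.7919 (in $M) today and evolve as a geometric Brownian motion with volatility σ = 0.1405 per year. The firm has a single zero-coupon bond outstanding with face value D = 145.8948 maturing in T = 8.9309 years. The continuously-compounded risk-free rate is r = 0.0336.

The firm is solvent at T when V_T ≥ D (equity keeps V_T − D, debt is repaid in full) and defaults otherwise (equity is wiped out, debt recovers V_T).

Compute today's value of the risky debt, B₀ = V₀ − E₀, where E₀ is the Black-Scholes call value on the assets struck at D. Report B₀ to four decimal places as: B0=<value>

B0=106.8823

d₁ = [ln(V₀/D) + (r + σ²/2)T] / (σ√T)
   = [ln(219.7919/145.8948) + (0.0336 + 0.5·0.1405²)·8.9309] / (0.1405·√8.9309)
   = [0.409795 + 0.388227] / 0.419879 = 1.900603
d₂ = d₁ − σ√T = 1.900603 − 0.419879 = 1.480724
N(d₁) = 0.971323,  N(d₂) = 0.930660,  e^(−rT) = 0.740760
E₀ = V₀·N(d₁) − D·e^(−rT)·N(d₂)
   = 219.7919·0.971323 − 145.8948·0.740760·0.930660 = 112.909645
B₀ = V₀ − E₀ = 219.7919 − 112.909645 = 106.882255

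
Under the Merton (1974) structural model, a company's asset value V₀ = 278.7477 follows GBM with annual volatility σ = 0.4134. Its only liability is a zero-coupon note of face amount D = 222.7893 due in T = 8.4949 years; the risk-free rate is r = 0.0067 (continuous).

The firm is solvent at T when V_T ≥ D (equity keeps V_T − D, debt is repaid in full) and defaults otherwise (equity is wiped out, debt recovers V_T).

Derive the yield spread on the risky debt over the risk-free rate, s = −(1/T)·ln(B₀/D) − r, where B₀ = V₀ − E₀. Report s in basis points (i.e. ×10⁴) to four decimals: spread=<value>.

spread=556.8963

d₁ = [ln(V₀/D) + (r + σ²/2)T] / (σ√T)
   = [ln(278.7477/222.7893) + (0.0067 + 0.5·0.4134²)·8.4949] / (0.4134·√8.4949)
   = [0.224081 + 0.782803] / 1.204896 = 0.835660
d₂ = d₁ − σ√T = 0.835660 − 1.204896 = -0.369236
N(d₁) = 0.798327,  N(d₂) = 0.355976,  e^(−rT) = 0.944674
E₀ = V₀·N(d₁) − D·e^(−rT)·N(d₂)
   = 278.7477·0.798327 − 222.7893·0.944674·0.355976 = 147.611979
B₀ = V₀ − E₀ = 278.7477 − 147.611979 = 131.135721
spread = −(1/T)·ln(B₀/D) − r = −(1/8.4949)·ln(131.135721/222.7893) − 0.0067 = 0.05568963
in basis points: 0.05568963 × 10⁴ = 556.8963 bp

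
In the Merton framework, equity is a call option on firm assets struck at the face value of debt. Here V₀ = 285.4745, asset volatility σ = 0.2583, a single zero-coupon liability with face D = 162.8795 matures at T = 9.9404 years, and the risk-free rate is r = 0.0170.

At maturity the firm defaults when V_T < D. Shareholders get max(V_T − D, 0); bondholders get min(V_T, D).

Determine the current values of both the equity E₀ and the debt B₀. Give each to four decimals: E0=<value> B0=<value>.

E0=163.4254 B0=122.0491

d₁ = [ln(V₀/D) + (r + σ²/2)T] / (σ√T)
   = [ln(285.4745/162.8795) + (0.0170 + 0.5·0.2583²)·9.9404] / (0.2583·√9.9404)
   = [0.561142 + 0.500593] / 0.814379 = 1.303737
d₂ = d₁ − σ√T = 1.303737 − 0.814379 = 0.489358
N(d₁) = 0.903838,  N(d₂) = 0.687706,  e^(−rT) = 0.844520
E₀ = V₀·N(d₁) − D·e^(−rT)·N(d₂)
   = 285.4745·0.903838 − 162.8795·0.844520·0.687706 = 163.425401
B₀ = V₀ − E₀ = 285.4745 − 163.425401 = 122.049099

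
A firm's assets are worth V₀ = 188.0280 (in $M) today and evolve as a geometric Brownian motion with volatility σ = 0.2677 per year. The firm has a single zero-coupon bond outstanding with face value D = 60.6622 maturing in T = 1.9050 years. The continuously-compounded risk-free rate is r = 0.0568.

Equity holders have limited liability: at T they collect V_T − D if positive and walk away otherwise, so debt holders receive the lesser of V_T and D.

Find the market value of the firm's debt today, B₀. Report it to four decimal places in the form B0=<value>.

d₁ = [ln(V₀/D) + (r + σ²/2)T] / (σ√T)
   = [ln(188.0280/60.6622) + (0.0568 + 0.5·0.2677²)·1.9050] / (0.2677·√1.9050)
   = [1.131270 + 0.176463] / 0.369484 = 3.539349
d₂ = d₁ − σ√T = 3.539349 − 0.369484 = 3.169865
N(d₁) = 0.999799,  N(d₂) = 0.999237,  e^(−rT) = 0.897444
E₀ = V₀·N(d₁) − D·e^(−rT)·N(d₂)
   = 188.0280·0.999799 − 60.6622·0.897444·0.999237 = 133.590846
B₀ = V₀ − E₀ = 188.0280 − 133.590846 = 54.437154

B0=54.4372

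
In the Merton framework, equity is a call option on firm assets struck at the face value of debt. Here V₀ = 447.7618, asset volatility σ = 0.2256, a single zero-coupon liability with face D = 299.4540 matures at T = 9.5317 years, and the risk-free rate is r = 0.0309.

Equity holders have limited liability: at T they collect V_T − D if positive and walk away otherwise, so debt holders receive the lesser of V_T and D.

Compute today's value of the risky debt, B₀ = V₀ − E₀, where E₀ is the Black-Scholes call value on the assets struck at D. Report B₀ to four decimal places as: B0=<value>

B0=205.4252

d₁ = [ln(V₀/D) + (r + σ²/2)T] / (σ√T)
   = [ln(447.7618/299.4540) + (0.0309 + 0.5·0.2256²)·9.5317] / (0.2256·√9.5317)
   = [0.402301 + 0.537089] / 0.696505 = 1.348719
d₂ = d₁ − σ√T = 1.348719 − 0.696505 = 0.652214
N(d₁) = 0.911286,  N(d₂) = 0.742868,  e^(−rT) = 0.744882
E₀ = V₀·N(d₁) − D·e^(−rT)·N(d₂)
   = 447.7618·0.911286 − 299.4540·0.744882·0.742868 = 242.336577
B₀ = V₀ − E₀ = 447.7618 − 242.336577 = 205.425223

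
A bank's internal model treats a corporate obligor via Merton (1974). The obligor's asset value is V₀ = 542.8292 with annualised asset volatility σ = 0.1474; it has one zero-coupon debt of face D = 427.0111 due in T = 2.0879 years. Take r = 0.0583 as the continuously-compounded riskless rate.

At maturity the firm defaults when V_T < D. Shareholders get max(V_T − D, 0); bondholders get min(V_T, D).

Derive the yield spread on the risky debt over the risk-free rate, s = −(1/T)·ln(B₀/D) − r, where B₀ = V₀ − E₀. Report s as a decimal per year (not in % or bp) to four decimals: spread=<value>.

d₁ = [ln(V₀/D) + (r + σ²/2)T] / (σ√T)
   = [ln(542.8292/427.0111) + (0.0583 + 0.5·0.1474²)·2.0879] / (0.1474·√2.0879)
   = [0.239985 + 0.144406] / 0.212987 = 1.804766
d₂ = d₁ − σ√T = 1.804766 − 0.212987 = 1.591779
N(d₁) = 0.964444,  N(d₂) = 0.944283,  e^(−rT) = 0.885392
E₀ = V₀·N(d₁) − D·e^(−rT)·N(d₂)
   = 542.8292·0.964444 − 427.0111·0.885392·0.944283 = 166.521365
B₀ = V₀ − E₀ = 542.8292 − 166.521365 = 376.307835
spread = −(1/T)·ln(B₀/D) − r = −(1/2.0879)·ln(376.307835/427.0111) − 0.0583 = 0.00224049

spread=0.0022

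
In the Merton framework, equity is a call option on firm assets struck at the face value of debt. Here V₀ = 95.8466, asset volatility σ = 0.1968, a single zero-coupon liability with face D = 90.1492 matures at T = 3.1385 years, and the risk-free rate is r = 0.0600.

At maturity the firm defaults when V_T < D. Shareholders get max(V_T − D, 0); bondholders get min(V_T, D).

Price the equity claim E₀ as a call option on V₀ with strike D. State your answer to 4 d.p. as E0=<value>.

E0=25.2376

d₁ = [ln(V₀/D) + (r + σ²/2)T] / (σ√T)
   = [ln(95.8466/90.1492) + (0.0600 + 0.5·0.1968²)·3.1385] / (0.1968·√3.1385)
   = [0.061283 + 0.249087] / 0.348647 = 0.890213
d₂ = d₁ − σ√T = 0.890213 − 0.348647 = 0.541566
N(d₁) = 0.813324,  N(d₂) = 0.705941,  e^(−rT) = 0.828358
E₀ = V₀·N(d₁) − D·e^(−rT)·N(d₂)
   = 95.8466·0.813324 − 90.1492·0.828358·0.705941 = 25.237641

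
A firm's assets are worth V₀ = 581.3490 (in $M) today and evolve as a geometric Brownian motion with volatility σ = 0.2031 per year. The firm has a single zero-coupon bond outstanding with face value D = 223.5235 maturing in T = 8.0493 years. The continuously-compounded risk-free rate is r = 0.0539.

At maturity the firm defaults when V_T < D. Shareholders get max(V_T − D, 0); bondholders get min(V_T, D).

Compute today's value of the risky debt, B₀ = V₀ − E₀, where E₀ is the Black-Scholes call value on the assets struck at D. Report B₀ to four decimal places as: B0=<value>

d₁ = [ln(V₀/D) + (r + σ²/2)T] / (σ√T)
   = [ln(581.3490/223.5235) + (0.0539 + 0.5·0.2031²)·8.0493] / (0.2031·√8.0493)
   = [0.955835 + 0.599873] / 0.576221 = 2.699845
d₂ = d₁ − σ√T = 2.699845 − 0.576221 = 2.123624
N(d₁) = 0.996531,  N(d₂) = 0.983149,  e^(−rT) = 0.648005
E₀ = V₀·N(d₁) − D·e^(−rT)·N(d₂)
   = 581.3490·0.996531 − 223.5235·0.648005·0.983149 = 436.928993
B₀ = V₀ − E₀ = 581.3490 − 436.928993 = 144.420007

B0=144.4200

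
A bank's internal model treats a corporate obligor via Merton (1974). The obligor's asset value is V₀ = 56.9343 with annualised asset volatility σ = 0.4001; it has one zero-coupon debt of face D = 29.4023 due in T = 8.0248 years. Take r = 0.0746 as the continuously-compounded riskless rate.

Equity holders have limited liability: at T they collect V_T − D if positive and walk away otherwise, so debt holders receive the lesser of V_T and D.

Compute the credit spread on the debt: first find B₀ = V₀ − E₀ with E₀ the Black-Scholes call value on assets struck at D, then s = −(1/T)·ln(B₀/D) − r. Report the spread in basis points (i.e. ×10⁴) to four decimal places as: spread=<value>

spread=171.4772

d₁ = [ln(V₀/D) + (r + σ²/2)T] / (σ√T)
   = [ln(56.9343/29.4023) + (0.0746 + 0.5·0.4001²)·8.0248] / (0.4001·√8.0248)
   = [0.660825 + 1.240955] / 1.133406 = 1.677933
d₂ = d₁ − σ√T = 1.677933 − 1.133406 = 0.544527
N(d₁) = 0.953320,  N(d₂) = 0.706960,  e^(−rT) = 0.549553
E₀ = V₀·N(d₁) − D·e^(−rT)·N(d₂)
   = 56.9343·0.953320 − 29.4023·0.549553·0.706960 = 42.853449
B₀ = V₀ − E₀ = 56.9343 − 42.853449 = 14.080851
spread = −(1/T)·ln(B₀/D) − r = −(1/8.0248)·ln(14.080851/29.4023) − 0.0746 = 0.01714772
in basis points: 0.01714772 × 10⁴ = 171.4772 bp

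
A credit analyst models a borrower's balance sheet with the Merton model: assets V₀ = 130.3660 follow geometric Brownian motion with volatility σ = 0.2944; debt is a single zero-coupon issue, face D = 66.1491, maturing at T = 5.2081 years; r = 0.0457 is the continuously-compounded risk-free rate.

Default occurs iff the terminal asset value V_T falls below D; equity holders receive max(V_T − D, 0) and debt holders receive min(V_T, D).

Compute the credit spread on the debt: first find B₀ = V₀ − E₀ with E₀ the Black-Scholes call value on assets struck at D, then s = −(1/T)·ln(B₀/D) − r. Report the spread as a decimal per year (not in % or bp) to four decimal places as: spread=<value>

spread=0.0079

d₁ = [ln(V₀/D) + (r + σ²/2)T] / (σ√T)
   = [ln(130.3660/66.1491) + (0.0457 + 0.5·0.2944²)·5.2081] / (0.2944·√5.2081)
   = [0.678435 + 0.463707] / 0.671858 = 1.699974
d₂ = d₁ − σ√T = 1.699974 − 0.671858 = 1.028116
N(d₁) = 0.955432,  N(d₂) = 0.848052,  e^(−rT) = 0.788195
E₀ = V₀·N(d₁) − D·e^(−rT)·N(d₂)
   = 130.3660·0.955432 − 66.1491·0.788195·0.848052 = 80.339793
B₀ = V₀ − E₀ = 130.3660 − 80.339793 = 50.026207
spread = −(1/T)·ln(B₀/D) − r = −(1/5.2081)·ln(50.026207/66.1491) − 0.0457 = 0.00794034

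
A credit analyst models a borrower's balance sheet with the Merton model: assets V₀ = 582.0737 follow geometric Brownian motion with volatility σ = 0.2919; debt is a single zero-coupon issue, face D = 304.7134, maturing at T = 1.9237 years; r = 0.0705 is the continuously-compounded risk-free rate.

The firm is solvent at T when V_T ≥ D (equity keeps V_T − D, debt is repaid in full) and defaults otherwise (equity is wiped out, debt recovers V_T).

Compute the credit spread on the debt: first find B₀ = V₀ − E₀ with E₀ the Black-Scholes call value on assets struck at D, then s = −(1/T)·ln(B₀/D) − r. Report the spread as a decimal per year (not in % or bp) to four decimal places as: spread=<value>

d₁ = [ln(V₀/D) + (r + σ²/2)T] / (σ√T)
   = [ln(582.0737/304.7134) + (0.0705 + 0.5·0.2919²)·1.9237] / (0.2919·√1.9237)
   = [0.647225 + 0.217576] / 0.404858 = 2.136061
d₂ = d₁ − σ√T = 2.136061 − 0.404858 = 1.731202
N(d₁) = 0.983663,  N(d₂) = 0.958292,  e^(−rT) = 0.873174
E₀ = V₀·N(d₁) − D·e^(−rT)·N(d₂)
   = 582.0737·0.983663 − 304.7134·0.873174·0.958292 = 317.593622
B₀ = V₀ − E₀ = 582.0737 − 317.593622 = 264.480078
spread = −(1/T)·ln(B₀/D) − r = −(1/1.9237)·ln(264.480078/304.7134) − 0.0705 = 0.00311113

spread=0.0031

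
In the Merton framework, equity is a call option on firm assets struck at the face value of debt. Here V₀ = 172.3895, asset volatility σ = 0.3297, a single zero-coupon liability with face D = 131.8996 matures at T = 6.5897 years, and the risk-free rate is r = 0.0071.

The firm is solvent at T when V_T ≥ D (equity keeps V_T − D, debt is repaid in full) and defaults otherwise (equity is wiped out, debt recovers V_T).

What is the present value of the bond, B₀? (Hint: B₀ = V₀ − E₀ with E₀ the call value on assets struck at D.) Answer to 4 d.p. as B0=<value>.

d₁ = [ln(V₀/D) + (r + σ²/2)T] / (σ√T)
   = [ln(172.3895/131.8996) + (0.0071 + 0.5·0.3297²)·6.5897] / (0.3297·√6.5897)
   = [0.267715 + 0.404944] / 0.846353 = 0.794774
d₂ = d₁ − σ√T = 0.794774 − 0.846353 = -0.051580
N(d₁) = 0.786627,  N(d₂) = 0.479432,  e^(−rT) = 0.954291
E₀ = V₀·N(d₁) − D·e^(−rT)·N(d₂)
   = 172.3895·0.786627 − 131.8996·0.954291·0.479432 = 75.259957
B₀ = V₀ − E₀ = 172.3895 − 75.259957 = 97.129543

B0=97.1295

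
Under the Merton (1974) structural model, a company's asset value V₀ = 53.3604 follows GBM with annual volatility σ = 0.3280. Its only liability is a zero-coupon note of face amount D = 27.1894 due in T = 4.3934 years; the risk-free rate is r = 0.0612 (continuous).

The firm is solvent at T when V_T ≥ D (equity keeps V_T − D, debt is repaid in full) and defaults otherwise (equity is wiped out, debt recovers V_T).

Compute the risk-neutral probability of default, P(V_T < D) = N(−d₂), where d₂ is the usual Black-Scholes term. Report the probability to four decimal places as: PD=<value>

d₁ = [ln(V₀/D) + (r + σ²/2)T] / (σ√T)
   = [ln(53.3604/27.1894) + (0.0612 + 0.5·0.3280²)·4.3934] / (0.3280·√4.3934)
   = [0.674242 + 0.505206] / 0.687502 = 1.715554
d₂ = d₁ − σ√T = 1.715554 − 0.687502 = 1.028052
risk-neutral PD = N(−d₂) = N(-1.028052) = 0.151963

PD=0.1520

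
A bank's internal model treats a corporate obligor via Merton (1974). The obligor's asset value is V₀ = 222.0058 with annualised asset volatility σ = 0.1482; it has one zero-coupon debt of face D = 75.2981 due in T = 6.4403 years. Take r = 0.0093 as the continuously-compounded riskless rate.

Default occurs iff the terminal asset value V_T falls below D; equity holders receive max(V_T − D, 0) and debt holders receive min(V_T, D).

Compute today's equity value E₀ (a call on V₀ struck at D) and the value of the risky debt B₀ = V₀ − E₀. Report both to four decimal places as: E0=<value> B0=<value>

E0=151.1010 B0=70.9048

d₁ = [ln(V₀/D) + (r + σ²/2)T] / (σ√T)
   = [ln(222.0058/75.2981) + (0.0093 + 0.5·0.1482²)·6.4403] / (0.1482·√6.4403)
   = [1.081249 + 0.130620] / 0.376098 = 3.222213
d₂ = d₁ − σ√T = 3.222213 − 0.376098 = 2.846114
N(d₁) = 0.999364,  N(d₂) = 0.997787,  e^(−rT) = 0.941864
E₀ = V₀·N(d₁) − D·e^(−rT)·N(d₂)
   = 222.0058·0.999364 − 75.2981·0.941864·0.997787 = 151.100992
B₀ = V₀ − E₀ = 222.0058 − 151.100992 = 70.904808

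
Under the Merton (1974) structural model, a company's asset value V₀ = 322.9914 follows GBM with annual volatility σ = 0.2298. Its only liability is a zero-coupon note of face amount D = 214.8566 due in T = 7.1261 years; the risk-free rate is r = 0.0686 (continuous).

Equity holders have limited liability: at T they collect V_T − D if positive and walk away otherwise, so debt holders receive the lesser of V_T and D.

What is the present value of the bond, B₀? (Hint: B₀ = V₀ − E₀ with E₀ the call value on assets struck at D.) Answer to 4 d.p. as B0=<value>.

d₁ = [ln(V₀/D) + (r + σ²/2)T] / (σ√T)
   = [ln(322.9914/214.8566) + (0.0686 + 0.5·0.2298²)·7.1261] / (0.2298·√7.1261)
   = [0.407655 + 0.677008] / 0.613445 = 1.768149
d₂ = d₁ − σ√T = 1.768149 − 0.613445 = 1.154703
N(d₁) = 0.961482,  N(d₂) = 0.875894,  e^(−rT) = 0.613331
E₀ = V₀·N(d₁) − D·e^(−rT)·N(d₂)
   = 322.9914·0.961482 − 214.8566·0.613331·0.875894 = 195.126655
B₀ = V₀ − E₀ = 322.9914 − 195.126655 = 127.864745

B0=127.8647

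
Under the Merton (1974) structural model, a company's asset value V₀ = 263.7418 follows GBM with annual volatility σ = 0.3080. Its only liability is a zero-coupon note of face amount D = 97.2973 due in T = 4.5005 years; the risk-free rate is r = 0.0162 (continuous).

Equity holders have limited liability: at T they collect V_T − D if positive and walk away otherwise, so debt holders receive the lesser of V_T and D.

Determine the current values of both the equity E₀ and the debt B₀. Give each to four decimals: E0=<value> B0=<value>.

d₁ = [ln(V₀/D) + (r + σ²/2)T] / (σ√T)
   = [ln(263.7418/97.2973) + (0.0162 + 0.5·0.3080²)·4.5005] / (0.3080·√4.5005)
   = [0.997199 + 0.286376] / 0.653403 = 1.964447
d₂ = d₁ − σ√T = 1.964447 − 0.653403 = 1.311044
N(d₁) = 0.975261,  N(d₂) = 0.905078,  e^(−rT) = 0.929686
E₀ = V₀·N(d₁) − D·e^(−rT)·N(d₂)
   = 263.7418·0.975261 − 97.2973·0.929686·0.905078 = 175.347302
B₀ = V₀ − E₀ = 263.7418 − 175.347302 = 88.394498

E0=175.3473 B0=88.3945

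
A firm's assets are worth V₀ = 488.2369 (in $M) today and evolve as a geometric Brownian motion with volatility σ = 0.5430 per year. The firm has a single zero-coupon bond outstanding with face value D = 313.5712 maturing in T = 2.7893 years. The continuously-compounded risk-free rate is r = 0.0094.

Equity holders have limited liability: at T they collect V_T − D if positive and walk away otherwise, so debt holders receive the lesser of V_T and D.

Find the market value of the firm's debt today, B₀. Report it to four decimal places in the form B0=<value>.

B0=241.4741

d₁ = [ln(V₀/D) + (r + σ²/2)T] / (σ√T)
   = [ln(488.2369/313.5712) + (0.0094 + 0.5·0.5430²)·2.7893] / (0.5430·√2.7893)
   = [0.442774 + 0.437431] / 0.906875 = 0.970591
d₂ = d₁ − σ√T = 0.970591 − 0.906875 = 0.063716
N(d₁) = 0.834124,  N(d₂) = 0.525402,  e^(−rT) = 0.974121
E₀ = V₀·N(d₁) − D·e^(−rT)·N(d₂)
   = 488.2369·0.834124 − 313.5712·0.974121·0.525402 = 246.762778
B₀ = V₀ − E₀ = 488.2369 − 246.762778 = 241.474122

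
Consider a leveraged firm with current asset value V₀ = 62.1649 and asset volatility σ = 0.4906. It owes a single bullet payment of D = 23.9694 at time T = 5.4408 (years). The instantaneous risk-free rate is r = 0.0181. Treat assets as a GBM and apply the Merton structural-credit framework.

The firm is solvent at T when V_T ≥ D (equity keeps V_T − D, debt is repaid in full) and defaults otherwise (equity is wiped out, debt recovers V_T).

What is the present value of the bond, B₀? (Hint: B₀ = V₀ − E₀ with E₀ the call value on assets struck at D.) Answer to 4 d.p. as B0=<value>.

d₁ = [ln(V₀/D) + (r + σ²/2)T] / (σ√T)
   = [ln(62.1649/23.9694) + (0.0181 + 0.5·0.4906²)·5.4408] / (0.4906·√5.4408)
   = [0.953013 + 0.753247] / 1.144350 = 1.491029
d₂ = d₁ − σ√T = 1.491029 − 1.144350 = 0.346679
N(d₁) = 0.932023,  N(d₂) = 0.635584,  e^(−rT) = 0.906215
E₀ = V₀·N(d₁) − D·e^(−rT)·N(d₂)
   = 62.1649·0.932023 − 23.9694·0.906215·0.635584 = 44.133330
B₀ = V₀ − E₀ = 62.1649 − 44.133330 = 18.031570

B0=18.0316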